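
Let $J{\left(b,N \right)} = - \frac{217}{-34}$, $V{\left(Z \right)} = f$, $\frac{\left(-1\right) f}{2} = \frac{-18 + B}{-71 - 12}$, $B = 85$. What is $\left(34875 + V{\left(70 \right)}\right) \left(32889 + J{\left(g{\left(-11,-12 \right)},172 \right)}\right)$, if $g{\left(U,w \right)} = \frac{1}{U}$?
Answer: $\frac{3237622940237}{2822} \approx 1.1473 \cdot 10^{9}$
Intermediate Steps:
$f = \frac{134}{83}$ ($f = - 2 \frac{-18 + 85}{-71 - 12} = - 2 \frac{67}{-83} = - 2 \cdot 67 \left(- \frac{1}{83}\right) = \left(-2\right) \left(- \frac{67}{83}\right) = \frac{134}{83} \approx 1.6145$)
$V{\left(Z \right)} = \frac{134}{83}$
$J{\left(b,N \right)} = \frac{217}{34}$ ($J{\left(b,N \right)} = \left(-217\right) \left(- \frac{1}{34}\right) = \frac{217}{34}$)
$\left(34875 + V{\left(70 \right)}\right) \left(32889 + J{\left(g{\left(-11,-12 \right)},172 \right)}\right) = \left(34875 + \frac{134}{83}\right) \left(32889 + \frac{217}{34}\right) = \frac{2894759}{83} \cdot \frac{1118443}{34} = \frac{3237622940237}{2822}$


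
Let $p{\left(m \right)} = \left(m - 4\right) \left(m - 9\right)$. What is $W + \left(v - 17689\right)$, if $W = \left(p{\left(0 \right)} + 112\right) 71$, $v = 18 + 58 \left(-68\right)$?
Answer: $-11107$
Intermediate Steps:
$v = -3926$ ($v = 18 - 3944 = -3926$)
$p{\left(m \right)} = \left(-9 + m\right) \left(-4 + m\right)$ ($p{\left(m \right)} = \left(-4 + m\right) \left(-9 + m\right) = \left(-9 + m\right) \left(-4 + m\right)$)
$W = 10508$ ($W = \left(\left(36 + 0^{2} - 0\right) + 112\right) 71 = \left(\left(36 + 0 + 0\right) + 112\right) 71 = \left(36 + 112\right) 71 = 148 \cdot 71 = 10508$)
$W + \left(v - 17689\right) = 10508 - 21615 = -11107$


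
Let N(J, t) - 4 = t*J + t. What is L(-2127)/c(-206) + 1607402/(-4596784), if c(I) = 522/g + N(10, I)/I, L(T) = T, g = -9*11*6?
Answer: -2080527307919/9864698464 ≈ -210.91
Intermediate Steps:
g = -594 (g = -99*6 = -594)
N(J, t) = 4 + t + J*t (N(J, t) = 4 + (t*J + t) = 4 + (J*t + t) = 4 + (t + J*t) = 4 + t + J*t)
c(I) = -29/33 + (4 + 11*I)/I (c(I) = 522/(-594) + (4 + I + 10*I)/I = 522*(-1/594) + (4 + 11*I)/I = -29/33 + (4 + 11*I)/I)
L(-2127)/c(-206) + 1607402/(-4596784) = -2127/(334/33 + 4/(-206)) + 1607402/(-4596784) = -2127/(334/33 + 4*(-1/206)) + 1607402*(-1/4596784) = -2127/(334/33 - 2/103) - 803701/2298392 = -2127/34336/3399 - 803701/2298392 = -2127*3399/34336 - 803701/2298392 = -7229673/34336 - 803701/2298392 = -2080527307919/9864698464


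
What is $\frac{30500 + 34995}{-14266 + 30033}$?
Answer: $\frac{65495}{15767} \approx 4.1539$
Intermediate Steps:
$\frac{30500 + 34995}{-14266 + 30033} = \frac{65495}{15767}$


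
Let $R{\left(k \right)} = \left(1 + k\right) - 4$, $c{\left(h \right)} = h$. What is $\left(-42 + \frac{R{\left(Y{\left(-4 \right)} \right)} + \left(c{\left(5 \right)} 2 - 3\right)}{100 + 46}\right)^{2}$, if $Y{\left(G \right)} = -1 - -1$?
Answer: $\frac{9388096}{5329} \approx 1761.7$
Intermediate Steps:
$Y{\left(G \right)} = 0$ ($Y{\left(G \right)} = -1 + 1 = 0$)
$R{\left(k \right)} = -3 + k$
$\left(-42 + \frac{R{\left(Y{\left(-4 \right)} \right)} + \left(c{\left(5 \right)} 2 - 3\right)}{100 + 46}\right)^{2} = \left(-42 + \frac{\left(-3 + 0\right) + \left(5 \cdot 2 - 3\right)}{100 + 46}\right)^{2} = \left(-42 + \frac{-3 + \left(10 - 3\right)}{146}\right)^{2} = \left(-42 + \left(-3 + 7\right) \frac{1}{146}\right)^{2} = \left(-42 + 4 \cdot \frac{1}{146}\right)^{2} = \left(-42 + \frac{2}{73}\right)^{2} = \left(- \frac{3064}{73}\right)^{2} = \frac{9388096}{5329}$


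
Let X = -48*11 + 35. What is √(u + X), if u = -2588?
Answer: I*√3081 ≈ 55.507*I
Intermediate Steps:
X = -493 (X = -528 + 35 = -493)
√(u + X) = √(-2588 - 493) = √(-3081) = I*√3081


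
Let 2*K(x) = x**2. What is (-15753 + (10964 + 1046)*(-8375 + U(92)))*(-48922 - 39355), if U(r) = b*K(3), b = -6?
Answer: 8909247909121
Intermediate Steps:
K(x) = x**2/2
U(r) = -27 (U(r) = -3*3**2 = -3*9 = -6*9/2 = -27)
(-15753 + (10964 + 1046)*(-8375 + U(92)))*(-48922 - 39355) = (-15753 + (10964 + 1046)*(-8375 - 27))*(-48922 - 39355) = (-15753 + 12010*(-8402))*(-88277) = (-15753 - 100908020)*(-88277) = -100923773*(-88277) = 8909247909121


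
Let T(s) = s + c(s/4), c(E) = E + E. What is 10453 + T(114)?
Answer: 10624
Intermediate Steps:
c(E) = 2*E
T(s) = 3*s/2 (T(s) = s + 2*(s/4) = s + s/2 = 3*s/2)
10453 + T(114) = 10453 + (3/2)*114 = 10453 + 171 = 10624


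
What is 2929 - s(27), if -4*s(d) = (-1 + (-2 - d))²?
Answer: 3154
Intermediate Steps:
s(d) = -(-3 - d)²/4 (s(d) = -(-1 + (-2 - d))²/4 = -(-3 - d)²/4)
2929 - s(27) = 2929 - (-1)*(3 + 27)²/4 = 2929 - (-1)*30²/4 = 2929 - (-1)*900/4 = 2929 - 1*(-225) = 2929 + 225 = 3154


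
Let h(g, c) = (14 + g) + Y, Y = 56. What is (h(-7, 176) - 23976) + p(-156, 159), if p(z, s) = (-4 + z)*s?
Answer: -49353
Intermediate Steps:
h(g, c) = 70 + g (h(g, c) = (14 + g) + 56 = 70 + g)
p(z, s) = s*(-4 + z)
(h(-7, 176) - 23976) + p(-156, 159) = ((70 - 7) - 23976) + 159*(-4 - 156) = (63 - 23976) + 159*(-160) = -23913 - 25440 = -49353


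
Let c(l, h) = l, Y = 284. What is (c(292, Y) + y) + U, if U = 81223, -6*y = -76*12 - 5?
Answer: 490007/6 ≈ 81668.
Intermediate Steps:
y = 917/6 (y = -(-76*12 - 5)/6 = -(-912 - 5)/6 = -1/6*(-917) = 917/6 ≈ 152.83)
(c(292, Y) + y) + U = (292 + 917/6) + 81223 = 2669/6 + 81223 = 490007/6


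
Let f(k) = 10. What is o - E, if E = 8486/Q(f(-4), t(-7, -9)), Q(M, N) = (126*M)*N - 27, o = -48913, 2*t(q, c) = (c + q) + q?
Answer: -710061535/14517 ≈ -48912.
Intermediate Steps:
t(q, c) = q + c/2 (t(q, c) = ((c + q) + q)/2 = (c + 2*q)/2 = q + c/2)
Q(M, N) = -27 + 126*M*N (Q(M, N) = 126*M*N - 27 = -27 + 126*M*N)
E = -8486/14517 (E = 8486/(-27 + 126*10*(-7 + (½)*(-9))) = 8486/(-27 + 126*10*(-7 - 9/2)) = 8486/(-27 + 126*10*(-23/2)) = 8486/(-27 - 14490) = 8486/(-14517) = 8486*(-1/14517) = -8486/14517 ≈ -0.58456)
o - E = -48913 - 1*(-8486/14517) = -48913 + 8486/14517 = -710061535/14517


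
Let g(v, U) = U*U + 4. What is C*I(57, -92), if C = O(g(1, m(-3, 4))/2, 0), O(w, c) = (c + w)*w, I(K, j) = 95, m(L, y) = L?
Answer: 16055/4 ≈ 4013.8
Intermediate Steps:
g(v, U) = 4 + U**2 (g(v, U) = U**2 + 4 = 4 + U**2)
O(w, c) = w*(c + w)
C = 169/4 (C = ((4 + (-3)**2)/2)*(0 + (4 + (-3)**2)/2) = ((4 + 9)*(1/2))*(0 + (4 + 9)*(1/2)) = (13*(1/2))*(0 + 13*(1/2)) = 13*(0 + 13/2)/2 = (13/2)*(13/2) = 169/4 ≈ 42.250)
C*I(57, -92) = (169/4)*95 = 16055/4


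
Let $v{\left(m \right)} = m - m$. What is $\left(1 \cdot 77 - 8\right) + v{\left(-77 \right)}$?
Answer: $69$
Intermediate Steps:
$v{\left(m \right)} = 0$
$\left(1 \cdot 77 - 8\right) + v{\left(-77 \right)} = \left(1 \cdot 77 - 8\right) + 0 = \left(77 - 8\right) + 0 = 69 + 0 = 69$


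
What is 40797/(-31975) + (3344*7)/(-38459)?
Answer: -2317482623/1229726525 ≈ -1.8846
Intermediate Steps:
40797/(-31975) + (3344*7)/(-38459) = 40797*(-1/31975) + 23408*(-1/38459) = -40797/31975 - 23408/38459 = -2317482623/1229726525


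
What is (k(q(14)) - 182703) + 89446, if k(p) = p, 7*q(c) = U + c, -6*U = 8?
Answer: -1958359/21 ≈ -93255.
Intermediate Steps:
U = -4/3 (U = -⅙*8 = -4/3 ≈ -1.3333)
q(c) = -4/21 + c/7 (q(c) = (-4/3 + c)/7 = -4/21 + c/7)
(k(q(14)) - 182703) + 89446 = ((-4/21 + (⅐)*14) - 182703) + 89446 = ((-4/21 + 2) - 182703) + 89446 = (38/21 - 182703) + 89446 = -3836725/21 + 89446 = -1958359/21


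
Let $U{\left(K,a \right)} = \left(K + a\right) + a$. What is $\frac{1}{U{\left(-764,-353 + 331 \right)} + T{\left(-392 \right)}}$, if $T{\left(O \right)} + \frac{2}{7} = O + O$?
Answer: $- \frac{7}{11146} \approx -0.00062803$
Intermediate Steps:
$U{\left(K,a \right)} = K + 2 a$
$T{\left(O \right)} = - \frac{2}{7} + 2 O$ ($T{\left(O \right)} = - \frac{2}{7} + \left(O + O\right) = - \frac{2}{7} + 2 O$)
$\frac{1}{U{\left(-764,-353 + 331 \right)} + T{\left(-392 \right)}} = \frac{1}{\left(-764 + 2 \left(-353 + 331\right)\right) + \left(- \frac{2}{7} + 2 \left(-392\right)\right)} = \frac{1}{\left(-764 + 2 \left(-22\right)\right) - \frac{5490}{7}} = \frac{1}{\left(-764 - 44\right) - \frac{5490}{7}} = \frac{1}{-808 - \frac{5490}{7}} = \frac{1}{- \frac{11146}{7}} = - \frac{7}{11146}$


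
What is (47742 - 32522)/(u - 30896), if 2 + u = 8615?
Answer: -15220/22283 ≈ -0.68303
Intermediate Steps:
u = 8613 (u = -2 + 8615 = 8613)
(47742 - 32522)/(u - 30896) = (47742 - 32522)/(8613 - 30896) = 15220/(-22283) = 15220*(-1/22283) = -15220/22283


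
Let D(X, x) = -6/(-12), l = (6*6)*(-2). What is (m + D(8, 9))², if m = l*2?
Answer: 82369/4 ≈ 20592.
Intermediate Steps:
l = -72 (l = 36*(-2) = -72)
D(X, x) = ½ (D(X, x) = -6*(-1/12) = ½)
m = -144 (m = -72*2 = -144)
(m + D(8, 9))² = (-144 + ½)² = (-287/2)² = 82369/4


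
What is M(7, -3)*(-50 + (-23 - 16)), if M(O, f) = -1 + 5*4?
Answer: -1691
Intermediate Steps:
M(O, f) = 19 (M(O, f) = -1 + 20 = 19)
M(7, -3)*(-50 + (-23 - 16)) = 19*(-50 + (-23 - 16)) = 19*(-50 - 39) = 19*(-89) = -1691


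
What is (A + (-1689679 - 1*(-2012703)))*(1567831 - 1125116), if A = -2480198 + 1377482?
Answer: -345181343780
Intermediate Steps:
A = -1102716
(A + (-1689679 - 1*(-2012703)))*(1567831 - 1125116) = (-1102716 + (-1689679 - 1*(-2012703)))*(1567831 - 1125116) = (-1102716 + (-1689679 + 2012703))*442715 = (-1102716 + 323024)*442715 = -779692*442715 = -345181343780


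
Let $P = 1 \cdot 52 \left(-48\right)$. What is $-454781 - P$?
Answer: $-452285$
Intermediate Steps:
$P = -2496$ ($P = 52 \left(-48\right) = -2496$)
$-454781 - P = -454781 - -2496 = -454781 + 2496 = -452285$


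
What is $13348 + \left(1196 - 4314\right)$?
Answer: $10230$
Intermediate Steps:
$13348 + \left(1196 - 4314\right) = 13348 - 3118 = 10230$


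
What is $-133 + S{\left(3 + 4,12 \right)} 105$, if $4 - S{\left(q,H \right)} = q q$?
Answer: $-4858$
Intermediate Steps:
$S{\left(q,H \right)} = 4 - q^{2}$ ($S{\left(q,H \right)} = 4 - q q = 4 - q^{2}$)
$-133 + S{\left(3 + 4,12 \right)} 105 = -133 + \left(4 - \left(3 + 4\right)^{2}\right) 105 = -133 + \left(4 - 7^{2}\right) 105 = -133 + \left(4 - 49\right) 105 = -133 - 4725 = -4858$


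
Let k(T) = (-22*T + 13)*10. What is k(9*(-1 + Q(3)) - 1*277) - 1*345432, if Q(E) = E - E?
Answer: -282382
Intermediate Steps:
Q(E) = 0
k(T) = 130 - 220*T (k(T) = (13 - 22*T)*10 = 130 - 220*T)
k(9*(-1 + Q(3)) - 1*277) - 1*345432 = (130 - 220*(9*(-1 + 0) - 1*277)) - 1*345432 = (130 - 220*(9*(-1) - 277)) - 345432 = (130 - 220*(-9 - 277)) - 345432 = (130 - 220*(-286)) - 345432 = (130 + 62920) - 345432 = 63050 - 345432 = -282382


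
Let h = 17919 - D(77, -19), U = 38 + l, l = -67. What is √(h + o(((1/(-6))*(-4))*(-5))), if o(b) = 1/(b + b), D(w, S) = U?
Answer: √1794785/10 ≈ 133.97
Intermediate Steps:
U = -29 (U = 38 - 67 = -29)
D(w, S) = -29
o(b) = 1/(2*b)
h = 17948 (h = 17919 - 1*(-29) = 17919 + 29 = 17948)
√(h + o(((1/(-6))*(-4))*(-5))) = √(17948 + 1/(2*((((1/(-6))*(-4))*(-5))))) = √(17948 + 1/(2*((((1*(-⅙))*(-4))*(-5))))) = √(17948 + 1/(2*((-⅙*(-4)*(-5))))) = √(17948 + 1/(2*(((⅔)*(-5))))) = √(17948 + 1/(2*(-10/3))) = √(17948 + (½)*(-3/10)) = √(17948 - 3/20) = √(358957/20) = √1794785/10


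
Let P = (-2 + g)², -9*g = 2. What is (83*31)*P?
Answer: 1029200/81 ≈ 12706.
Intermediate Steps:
g = -2/9 (g = -⅑*2 = -2/9 ≈ -0.22222)
P = 400/81 (P = (-2 - 2/9)² = (-20/9)² = 400/81 ≈ 4.9383)
(83*31)*P = (83*31)*(400/81) = 2573*(400/81) = 1029200/81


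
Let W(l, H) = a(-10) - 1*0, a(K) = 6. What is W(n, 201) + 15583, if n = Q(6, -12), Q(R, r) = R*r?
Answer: 15589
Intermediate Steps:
n = -72 (n = 6*(-12) = -72)
W(l, H) = 6 (W(l, H) = 6 - 1*0 = 6 + 0 = 6)
W(n, 201) + 15583 = 6 + 15583 = 15589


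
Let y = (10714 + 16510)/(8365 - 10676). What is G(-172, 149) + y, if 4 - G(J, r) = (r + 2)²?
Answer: -52711091/2311 ≈ -22809.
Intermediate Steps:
G(J, r) = 4 - (2 + r)² (G(J, r) = 4 - (r + 2)² = 4 - (2 + r)²)
y = -27224/2311 (y = 27224/(-2311) = 27224*(-1/2311) = -27224/2311 ≈ -11.780)
G(-172, 149) + y = (4 - (2 + 149)²) - 27224/2311 = (4 - 1*151²) - 27224/2311 = (4 - 1*22801) - 27224/2311 = (4 - 22801) - 27224/2311 = -22797 - 27224/2311 = -52711091/2311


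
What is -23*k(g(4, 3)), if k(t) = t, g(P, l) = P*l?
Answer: -276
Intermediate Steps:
-23*k(g(4, 3)) = -92*3 = -23*12 = -276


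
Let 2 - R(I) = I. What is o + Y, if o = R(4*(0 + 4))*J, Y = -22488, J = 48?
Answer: -23160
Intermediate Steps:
R(I) = 2 - I
o = -672 (o = (2 - 4*(0 + 4))*48 = (2 - 4*4)*48 = (2 - 1*16)*48 = (2 - 16)*48 = -14*48 = -672)
o + Y = -672 - 22488 = -23160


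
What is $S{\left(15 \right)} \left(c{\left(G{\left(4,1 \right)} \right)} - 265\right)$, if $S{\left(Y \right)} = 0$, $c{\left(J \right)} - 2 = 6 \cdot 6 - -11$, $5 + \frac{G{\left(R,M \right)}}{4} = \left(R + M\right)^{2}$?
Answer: $0$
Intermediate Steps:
$G{\left(R,M \right)} = -20 + 4 \left(M + R\right)^{2}$ ($G{\left(R,M \right)} = -20 + 4 \left(R + M\right)^{2} = -20 + 4 \left(M + R\right)^{2}$)
$c{\left(J \right)} = 49$ ($c{\left(J \right)} = 2 + \left(6 \cdot 6 - -11\right) = 2 + \left(36 + 11\right) = 2 + 47 = 49$)
$S{\left(15 \right)} \left(c{\left(G{\left(4,1 \right)} \right)} - 265\right) = 0 \left(49 - 265\right) = 0 \left(-216\right) = 0$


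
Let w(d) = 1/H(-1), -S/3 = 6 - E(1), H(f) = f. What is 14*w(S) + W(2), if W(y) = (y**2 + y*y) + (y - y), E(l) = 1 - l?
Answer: -6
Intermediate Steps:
S = -18 (S = -3*(6 - (1 - 1*1)) = -3*(6 - (1 - 1)) = -3*(6 - 1*0) = -3*(6 + 0) = -3*6 = -18)
W(y) = 2*y**2 (W(y) = (y**2 + y**2) + 0 = 2*y**2 + 0 = 2*y**2)
w(d) = -1 (w(d) = 1/(-1) = -1)
14*w(S) + W(2) = 14*(-1) + 2*2**2 = -14 + 2*4 = -14 + 8 = -6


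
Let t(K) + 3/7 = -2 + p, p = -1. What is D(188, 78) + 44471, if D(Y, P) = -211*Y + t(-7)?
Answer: 33597/7 ≈ 4799.6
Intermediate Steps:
t(K) = -24/7 (t(K) = -3/7 + (-2 - 1) = -3/7 - 3 = -24/7)
D(Y, P) = -24/7 - 211*Y (D(Y, P) = -211*Y - 24/7 = -24/7 - 211*Y)
D(188, 78) + 44471 = (-24/7 - 211*188) + 44471 = (-24/7 - 39668) + 44471 = -277700/7 + 44471 = 33597/7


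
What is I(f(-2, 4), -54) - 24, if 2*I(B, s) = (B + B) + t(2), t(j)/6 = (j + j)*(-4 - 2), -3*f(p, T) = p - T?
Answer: -94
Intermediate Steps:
f(p, T) = -p/3 + T/3 (f(p, T) = -(p - T)/3 = -p/3 + T/3)
t(j) = -72*j (t(j) = 6*((j + j)*(-4 - 2)) = 6*((2*j)*(-6)) = 6*(-12*j) = -72*j)
I(B, s) = -72 + B (I(B, s) = ((B + B) - 72*2)/2 = (2*B - 144)/2 = (-144 + 2*B)/2 = -72 + B)
I(f(-2, 4), -54) - 24 = (-72 + (-1/3*(-2) + (1/3)*4)) - 24 = (-72 + (2/3 + 4/3)) - 24 = (-72 + 2) - 24 = -70 - 24 = -94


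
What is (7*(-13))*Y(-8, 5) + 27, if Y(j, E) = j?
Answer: 755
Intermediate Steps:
(7*(-13))*Y(-8, 5) + 27 = (7*(-13))*(-8) + 27 = -91*(-8) + 27 = 728 + 27 = 755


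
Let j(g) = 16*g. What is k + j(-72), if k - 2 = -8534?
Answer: -9684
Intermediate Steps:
k = -8532 (k = 2 - 8534 = -8532)
k + j(-72) = -8532 + 16*(-72) = -8532 - 1152 = -9684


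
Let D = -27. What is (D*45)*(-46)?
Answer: 55890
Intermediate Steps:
(D*45)*(-46) = -27*45*(-46) = -1215*(-46) = 55890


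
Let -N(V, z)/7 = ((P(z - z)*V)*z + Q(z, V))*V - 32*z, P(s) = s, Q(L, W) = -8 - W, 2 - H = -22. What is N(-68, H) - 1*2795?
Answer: 31141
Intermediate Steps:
H = 24 (H = 2 - 1*(-22) = 2 + 22 = 24)
N(V, z) = 224*z - 7*V*(-8 - V) (N(V, z) = -7*((((z - z)*V)*z + (-8 - V))*V - 32*z) = -7*(((0*V)*z + (-8 - V))*V - 32*z) = -7*((0*z + (-8 - V))*V - 32*z) = -7*((0 + (-8 - V))*V - 32*z) = -7*((-8 - V)*V - 32*z) = -7*(V*(-8 - V) - 32*z) = -7*(-32*z + V*(-8 - V)) = 224*z - 7*V*(-8 - V))
N(-68, H) - 1*2795 = (224*24 + 7*(-68)*(8 - 68)) - 1*2795 = (5376 + 7*(-68)*(-60)) - 2795 = (5376 + 28560) - 2795 = 33936 - 2795 = 31141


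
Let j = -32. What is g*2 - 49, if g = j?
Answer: -113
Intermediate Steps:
g = -32
g*2 - 49 = -32*2 - 49 = -64 - 49 = -113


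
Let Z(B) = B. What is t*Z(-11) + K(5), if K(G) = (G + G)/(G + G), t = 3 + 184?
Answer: -2056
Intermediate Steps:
t = 187
K(G) = 1 (K(G) = (2*G)/((2*G)) = (2*G)*(1/(2*G)) = 1)
t*Z(-11) + K(5) = 187*(-11) + 1 = -2057 + 1 = -2056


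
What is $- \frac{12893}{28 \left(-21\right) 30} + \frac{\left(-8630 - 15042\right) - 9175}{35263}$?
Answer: $- \frac{124775221}{622039320} \approx -0.20059$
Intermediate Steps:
$- \frac{12893}{28 \left(-21\right) 30} + \frac{\left(-8630 - 15042\right) - 9175}{35263} = - \frac{12893}{\left(-588\right) 30} + \left(-23672 - 9175\right) \frac{1}{35263} = - \frac{12893}{-17640} - \frac{32847}{35263} = \left(-12893\right) \left(- \frac{1}{17640}\right) - \frac{32847}{35263} = \frac{12893}{17640} - \frac{32847}{35263} = - \frac{124775221}{622039320}$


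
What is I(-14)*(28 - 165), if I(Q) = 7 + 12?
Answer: -2603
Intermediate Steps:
I(Q) = 19
I(-14)*(28 - 165) = 19*(28 - 165) = 19*(-137) = -2603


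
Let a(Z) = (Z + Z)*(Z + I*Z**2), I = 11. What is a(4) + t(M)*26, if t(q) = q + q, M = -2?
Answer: 1336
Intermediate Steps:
t(q) = 2*q
a(Z) = 2*Z*(Z + 11*Z**2) (a(Z) = (Z + Z)*(Z + 11*Z**2) = (2*Z)*(Z + 11*Z**2) = 2*Z*(Z + 11*Z**2))
a(4) + t(M)*26 = 4**2*(2 + 22*4) + (2*(-2))*26 = 16*(2 + 88) - 4*26 = 16*90 - 104 = 1440 - 104 = 1336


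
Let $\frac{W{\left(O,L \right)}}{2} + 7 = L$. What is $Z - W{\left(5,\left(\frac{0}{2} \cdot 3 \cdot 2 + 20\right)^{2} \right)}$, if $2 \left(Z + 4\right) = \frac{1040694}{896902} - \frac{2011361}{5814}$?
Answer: $- \frac{5018496254473}{5214588228} \approx -962.4$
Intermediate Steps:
$W{\left(O,L \right)} = -14 + 2 L$
$Z = - \frac{919829907265}{5214588228}$ ($Z = -4 + \frac{\frac{1040694}{896902} - \frac{2011361}{5814}}{2} = -4 + \frac{1040694 \cdot \frac{1}{896902} - \frac{2011361}{5814}}{2} = -4 + \frac{\frac{520347}{448451} - \frac{2011361}{5814}}{2} = -4 + \frac{1}{2} \left(- \frac{898971554353}{2607294114}\right) = -4 - \frac{898971554353}{5214588228} = - \frac{919829907265}{5214588228} \approx -176.4$)
$Z - W{\left(5,\left(\frac{0}{2} \cdot 3 \cdot 2 + 20\right)^{2} \right)} = - \frac{919829907265}{5214588228} - \left(-14 + 2 \left(\frac{0}{2} \cdot 3 \cdot 2 + 20\right)^{2}\right) = - \frac{919829907265}{5214588228} - \left(-14 + 2 \left(0 \cdot \frac{1}{2} \cdot 3 \cdot 2 + 20\right)^{2}\right) = - \frac{919829907265}{5214588228} - \left(-14 + 2 \left(0 \cdot 3 \cdot 2 + 20\right)^{2}\right) = - \frac{919829907265}{5214588228} - \left(-14 + 2 \left(0 \cdot 2 + 20\right)^{2}\right) = - \frac{919829907265}{5214588228} - \left(-14 + 2 \left(0 + 20\right)^{2}\right) = - \frac{919829907265}{5214588228} - \left(-14 + 2 \cdot 20^{2}\right) = - \frac{919829907265}{5214588228} - \left(-14 + 2 \cdot 400\right) = - \frac{919829907265}{5214588228} - \left(-14 + 800\right) = - \frac{919829907265}{5214588228} - 786 = - \frac{5018496254473}{5214588228}$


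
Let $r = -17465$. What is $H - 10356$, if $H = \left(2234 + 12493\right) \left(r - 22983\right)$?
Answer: $-595688052$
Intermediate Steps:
$H = -595677696$ ($H = \left(2234 + 12493\right) \left(-17465 - 22983\right) = 14727 \left(-40448\right) = -595677696$)
$H - 10356 = -595677696 - 10356 = -595688052$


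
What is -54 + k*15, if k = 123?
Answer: 1791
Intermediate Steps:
-54 + k*15 = -54 + 123*15 = -54 + 1845 = 1791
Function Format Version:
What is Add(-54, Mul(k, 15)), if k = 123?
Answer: 1791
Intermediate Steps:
Add(-54, Mul(k, 15)) = Add(-54, Mul(123, 15)) = Add(-54, 1845) = 1791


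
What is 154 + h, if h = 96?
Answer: 250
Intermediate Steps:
154 + h = 154 + 96 = 250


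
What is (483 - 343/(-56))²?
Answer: 15311569/64 ≈ 2.3924e+5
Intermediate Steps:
(483 - 343/(-56))² = (483 - 343*(-1/56))² = (483 + 49/8)² = (3913/8)² = 15311569/64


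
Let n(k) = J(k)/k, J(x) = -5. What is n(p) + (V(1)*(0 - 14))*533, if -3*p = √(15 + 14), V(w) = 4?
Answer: -29848 + 15*√29/29 ≈ -29845.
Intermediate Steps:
p = -√29/3 (p = -√(15 + 14)/3 = -√29/3 ≈ -1.7951)
n(k) = -5/k
n(p) + (V(1)*(0 - 14))*533 = -5*(-3*√29/29) + (4*(0 - 14))*533 = -(-15)*√29/29 + (4*(-14))*533 = 15*√29/29 - 56*533 = 15*√29/29 - 29848 = -29848 + 15*√29/29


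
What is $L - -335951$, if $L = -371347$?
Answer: $-35396$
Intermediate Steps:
$L - -335951 = -371347 - -335951 = -371347 + 335951 = -35396$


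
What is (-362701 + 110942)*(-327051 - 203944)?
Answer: 133682770205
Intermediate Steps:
(-362701 + 110942)*(-327051 - 203944) = -251759*(-530995) = 133682770205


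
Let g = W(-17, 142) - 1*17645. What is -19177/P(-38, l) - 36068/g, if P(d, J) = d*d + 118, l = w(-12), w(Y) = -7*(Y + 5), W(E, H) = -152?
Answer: -284954853/27798914 ≈ -10.251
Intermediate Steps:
w(Y) = -35 - 7*Y (w(Y) = -7*(5 + Y) = -35 - 7*Y)
g = -17797 (g = -152 - 1*17645 = -152 - 17645 = -17797)
l = 49 (l = -35 - 7*(-12) = -35 + 84 = 49)
P(d, J) = 118 + d² (P(d, J) = d² + 118 = 118 + d²)
-19177/P(-38, l) - 36068/g = -19177/(118 + (-38)²) - 36068/(-17797) = -19177/(118 + 1444) - 36068*(-1/17797) = -19177/1562 + 36068/17797 = -284954853/27798914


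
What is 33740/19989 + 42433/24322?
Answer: 1668817517/486172458 ≈ 3.4326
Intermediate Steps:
33740/19989 + 42433/24322 = 1668817517/486172458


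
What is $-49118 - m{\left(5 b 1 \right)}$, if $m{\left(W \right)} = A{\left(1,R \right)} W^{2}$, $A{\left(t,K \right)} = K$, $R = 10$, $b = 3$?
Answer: $-51368$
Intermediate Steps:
$m{\left(W \right)} = 10 W^{2}$
$-49118 - m{\left(5 b 1 \right)} = -49118 - 10 \left(5 \cdot 3 \cdot 1\right)^{2} = -49118 - 10 \left(15 \cdot 1\right)^{2} = -49118 - 10 \cdot 15^{2} = -49118 - 10 \cdot 225 = -49118 - 2250 = -51368$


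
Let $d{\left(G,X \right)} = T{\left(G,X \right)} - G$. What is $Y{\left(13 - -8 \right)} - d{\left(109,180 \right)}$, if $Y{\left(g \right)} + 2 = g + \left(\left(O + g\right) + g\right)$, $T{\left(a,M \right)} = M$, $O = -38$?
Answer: $-48$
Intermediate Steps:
$Y{\left(g \right)} = -40 + 3 g$ ($Y{\left(g \right)} = -2 + \left(g + \left(\left(-38 + g\right) + g\right)\right) = -2 + \left(g + \left(-38 + 2 g\right)\right) = -2 + \left(-38 + 3 g\right) = -40 + 3 g$)
$d{\left(G,X \right)} = X - G$
$Y{\left(13 - -8 \right)} - d{\left(109,180 \right)} = \left(-40 + 3 \left(13 - -8\right)\right) - \left(180 - 109\right) = \left(-40 + 3 \left(13 + 8\right)\right) - \left(180 - 109\right) = \left(-40 + 3 \cdot 21\right) - 71 = \left(-40 + 63\right) - 71 = 23 - 71 = -48$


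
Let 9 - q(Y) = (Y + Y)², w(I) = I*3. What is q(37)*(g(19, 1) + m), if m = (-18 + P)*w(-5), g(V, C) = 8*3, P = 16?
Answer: -295218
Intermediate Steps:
w(I) = 3*I
g(V, C) = 24
q(Y) = 9 - 4*Y² (q(Y) = 9 - (Y + Y)² = 9 - (2*Y)² = 9 - 4*Y²)
m = 30 (m = (-18 + 16)*(3*(-5)) = -2*(-15) = 30)
q(37)*(g(19, 1) + m) = (9 - 4*37²)*(24 + 30) = (9 - 4*1369)*54 = (9 - 5476)*54 = -5467*54 = -295218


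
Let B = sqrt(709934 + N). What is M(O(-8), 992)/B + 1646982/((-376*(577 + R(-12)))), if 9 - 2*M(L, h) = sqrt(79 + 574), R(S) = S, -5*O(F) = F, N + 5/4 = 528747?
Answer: -823491/106220 + sqrt(4954719)*(9 - sqrt(653))/4954719 ≈ -7.7601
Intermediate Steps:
N = 2114983/4 (N = -5/4 + 528747 = 2114983/4 ≈ 5.2875e+5)
O(F) = -F/5
M(L, h) = 9/2 - sqrt(653)/2 (M(L, h) = 9/2 - sqrt(79 + 574)/2 = 9/2 - sqrt(653)/2)
B = sqrt(4954719)/2 (B = sqrt(709934 + 2114983/4) = sqrt(4954719/4) = sqrt(4954719)/2 ≈ 1113.0)
M(O(-8), 992)/B + 1646982/((-376*(577 + R(-12)))) = (9/2 - sqrt(653)/2)/((sqrt(4954719)/2)) + 1646982/((-376*(577 - 12))) = (9/2 - sqrt(653)/2)*(2*sqrt(4954719)/4954719) + 1646982/((-376*565)) = 2*sqrt(4954719)*(9/2 - sqrt(653)/2)/4954719 + 1646982/(-212440) = 2*sqrt(4954719)*(9/2 - sqrt(653)/2)/4954719 + 1646982*(-1/212440) = 2*sqrt(4954719)*(9/2 - sqrt(653)/2)/4954719 - 823491/106220 = -823491/106220 + 2*sqrt(4954719)*(9/2 - sqrt(653)/2)/4954719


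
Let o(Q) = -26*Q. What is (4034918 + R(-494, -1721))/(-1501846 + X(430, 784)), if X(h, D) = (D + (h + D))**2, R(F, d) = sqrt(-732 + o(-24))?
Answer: 2017459/1245079 + 3*I*sqrt(3)/1245079 ≈ 1.6203 + 4.1734e-6*I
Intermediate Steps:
R(F, d) = 6*I*sqrt(3) (R(F, d) = sqrt(-732 - 26*(-24)) = sqrt(-732 + 624) = sqrt(-108) = 6*I*sqrt(3))
X(h, D) = (h + 2*D)**2 (X(h, D) = (D + (D + h))**2 = (h + 2*D)**2)
(4034918 + R(-494, -1721))/(-1501846 + X(430, 784)) = (4034918 + 6*I*sqrt(3))/(-1501846 + (430 + 2*784)**2) = (4034918 + 6*I*sqrt(3))/(-1501846 + (430 + 1568)**2) = (4034918 + 6*I*sqrt(3))/(-1501846 + 1998**2) = (4034918 + 6*I*sqrt(3))/(-1501846 + 3992004) = (4034918 + 6*I*sqrt(3))/2490158 = (4034918 + 6*I*sqrt(3))*(1/2490158) = 2017459/1245079 + 3*I*sqrt(3)/1245079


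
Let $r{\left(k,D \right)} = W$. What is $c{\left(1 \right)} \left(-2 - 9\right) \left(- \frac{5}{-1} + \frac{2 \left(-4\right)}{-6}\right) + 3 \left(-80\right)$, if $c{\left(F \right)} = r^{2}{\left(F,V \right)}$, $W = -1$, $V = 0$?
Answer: $- \frac{929}{3} \approx -309.67$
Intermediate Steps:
$r{\left(k,D \right)} = -1$
$c{\left(F \right)} = 1$ ($c{\left(F \right)} = \left(-1\right)^{2} = 1$)
$c{\left(1 \right)} \left(-2 - 9\right) \left(- \frac{5}{-1} + \frac{2 \left(-4\right)}{-6}\right) + 3 \left(-80\right) = 1 \left(-2 - 9\right) \left(- \frac{5}{-1} + \frac{2 \left(-4\right)}{-6}\right) + 3 \left(-80\right) = 1 \left(-2 - 9\right) \left(\left(-5\right) \left(-1\right) - - \frac{4}{3}\right) - 240 = 1 \left(-11\right) \left(5 + \frac{4}{3}\right) - 240 = \left(-11\right) \frac{19}{3} - 240 = - \frac{209}{3} - 240 = - \frac{929}{3}$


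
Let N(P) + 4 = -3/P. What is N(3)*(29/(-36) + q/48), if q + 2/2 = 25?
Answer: 55/36 ≈ 1.5278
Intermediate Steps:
q = 24 (q = -1 + 25 = 24)
N(P) = -4 - 3/P
N(3)*(29/(-36) + q/48) = (-4 - 3/3)*(29/(-36) + 24/48) = (-4 - 3*⅓)*(29*(-1/36) + 24*(1/48)) = (-4 - 1)*(-29/36 + ½) = -5*(-11/36) = 55/36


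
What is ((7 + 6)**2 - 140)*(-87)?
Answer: -2523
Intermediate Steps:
((7 + 6)**2 - 140)*(-87) = (13**2 - 140)*(-87) = (169 - 140)*(-87) = 29*(-87) = -2523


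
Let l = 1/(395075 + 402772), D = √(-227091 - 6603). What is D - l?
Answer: -1/797847 + 3*I*√25966 ≈ -1.2534e-6 + 483.42*I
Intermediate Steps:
D = 3*I*√25966 (D = √(-233694) = 3*I*√25966 ≈ 483.42*I)
l = 1/797847 ≈ 1.2534e-6
D - l = 3*I*√25966 - 1*1/797847 = 3*I*√25966 - 1/797847 = -1/797847 + 3*I*√25966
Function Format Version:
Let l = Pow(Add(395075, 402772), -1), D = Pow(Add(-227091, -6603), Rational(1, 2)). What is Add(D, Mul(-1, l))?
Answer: Add(Rational(-1, 797847), Mul(3, I, Pow(25966, Rational(1, 2)))) ≈ Add(-1.2534e-6, Mul(483.42, I))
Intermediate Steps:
D = Mul(3, I, Pow(25966, Rational(1, 2))) (D = Pow(-233694, Rational(1, 2)) = Mul(3, I, Pow(25966, Rational(1, 2))) ≈ Mul(483.42, I))
l = Rational(1, 797847) (l = Pow(797847, -1) = Rational(1, 797847) ≈ 1.2534e-6)
Add(D, Mul(-1, l)) = Add(Mul(3, I, Pow(25966, Rational(1, 2))), Mul(-1, Rational(1, 797847))) = Add(Mul(3, I, Pow(25966, Rational(1, 2))), Rational(-1, 797847)) = Add(Rational(-1, 797847), Mul(3, I, Pow(25966, Rational(1, 2))))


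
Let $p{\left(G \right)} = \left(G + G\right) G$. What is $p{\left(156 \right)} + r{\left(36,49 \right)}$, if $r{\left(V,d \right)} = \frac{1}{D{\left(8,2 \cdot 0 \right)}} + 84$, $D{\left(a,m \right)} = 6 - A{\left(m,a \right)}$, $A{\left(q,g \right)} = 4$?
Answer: $\frac{97513}{2} \approx 48757.0$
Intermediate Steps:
$p{\left(G \right)} = 2 G^{2}$ ($p{\left(G \right)} = 2 G G = 2 G^{2}$)
$D{\left(a,m \right)} = 2$ ($D{\left(a,m \right)} = 6 - 4 = 2$)
$r{\left(V,d \right)} = \frac{169}{2}$ ($r{\left(V,d \right)} = \frac{1}{2} + 84 = \frac{169}{2}$)
$p{\left(156 \right)} + r{\left(36,49 \right)} = 2 \cdot 156^{2} + \frac{169}{2} = 2 \cdot 24336 + \frac{169}{2} = 48672 + \frac{169}{2} = \frac{97513}{2}$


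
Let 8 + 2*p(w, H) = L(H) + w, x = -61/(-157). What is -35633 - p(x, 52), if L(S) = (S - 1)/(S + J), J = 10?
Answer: -693637161/19468 ≈ -35630.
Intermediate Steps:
L(S) = (-1 + S)/(10 + S) (L(S) = (S - 1)/(S + 10) = (-1 + S)/(10 + S))
x = 61/157 (x = -61*(-1/157) = 61/157 ≈ 0.38854)
p(w, H) = -4 + w/2 + (-1 + H)/(2*(10 + H)) (p(w, H) = -4 + ((-1 + H)/(10 + H) + w)/2 = -4 + (w + (-1 + H)/(10 + H))/2 = -4 + (w/2 + (-1 + H)/(2*(10 + H))) = -4 + w/2 + (-1 + H)/(2*(10 + H)))
-35633 - p(x, 52) = -35633 - (-1 + 52 + (-8 + 61/157)*(10 + 52))/(2*(10 + 52)) = -35633 - (-1 + 52 - 1195/157*62)/(2*62) = -35633 - (-1 + 52 - 74090/157)/(2*62) = -35633 - (-66083)/(2*62*157) = -35633 - 1*(-66083/19468) = -35633 + 66083/19468 = -693637161/19468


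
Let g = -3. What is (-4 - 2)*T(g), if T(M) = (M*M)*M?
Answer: 162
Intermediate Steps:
T(M) = M**3 (T(M) = M**2*M = M**3)
(-4 - 2)*T(g) = (-4 - 2)*(-3)**3 = -6*(-27) = 162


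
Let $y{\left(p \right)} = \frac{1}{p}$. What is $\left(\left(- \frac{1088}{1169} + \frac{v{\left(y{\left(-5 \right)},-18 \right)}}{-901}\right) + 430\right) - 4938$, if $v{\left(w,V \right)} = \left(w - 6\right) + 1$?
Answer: $- \frac{23745554306}{5266345} \approx -4508.9$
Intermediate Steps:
$v{\left(w,V \right)} = -5 + w$ ($v{\left(w,V \right)} = \left(-6 + w\right) + 1 = -5 + w$)
$\left(\left(- \frac{1088}{1169} + \frac{v{\left(y{\left(-5 \right)},-18 \right)}}{-901}\right) + 430\right) - 4938 = \left(\left(- \frac{1088}{1169} + \frac{-5 + \frac{1}{-5}}{-901}\right) + 430\right) - 4938 = \left(\left(\left(-1088\right) \frac{1}{1169} + \left(-5 - \frac{1}{5}\right) \left(- \frac{1}{901}\right)\right) + 430\right) - 4938 = \left(\left(- \frac{1088}{1169} - - \frac{26}{4505}\right) + 430\right) - 4938 = \left(\left(- \frac{1088}{1169} + \frac{26}{4505}\right) + 430\right) - 4938 = \left(- \frac{4871046}{5266345} + 430\right) - 4938 = \frac{2259657304}{5266345} - 4938 = - \frac{23745554306}{5266345}$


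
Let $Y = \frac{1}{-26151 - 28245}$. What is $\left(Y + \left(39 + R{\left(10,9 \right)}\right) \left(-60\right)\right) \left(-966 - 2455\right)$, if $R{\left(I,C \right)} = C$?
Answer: $\frac{535935505501}{54396} \approx 9.8525 \cdot 10^{6}$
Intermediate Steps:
$Y = - \frac{1}{54396}$ ($Y = \frac{1}{-54396} = - \frac{1}{54396} \approx -1.8384 \cdot 10^{-5}$)
$\left(Y + \left(39 + R{\left(10,9 \right)}\right) \left(-60\right)\right) \left(-966 - 2455\right) = \left(- \frac{1}{54396} + \left(39 + 9\right) \left(-60\right)\right) \left(-966 - 2455\right) = \left(- \frac{1}{54396} + 48 \left(-60\right)\right) \left(-3421\right) = \left(- \frac{1}{54396} - 2880\right) \left(-3421\right) = \left(- \frac{156660481}{54396}\right) \left(-3421\right) = \frac{535935505501}{54396}$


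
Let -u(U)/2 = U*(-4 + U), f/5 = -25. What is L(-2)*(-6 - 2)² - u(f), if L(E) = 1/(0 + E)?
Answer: 32218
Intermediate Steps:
L(E) = 1/E
f = -125 (f = 5*(-25) = -125)
u(U) = -2*U*(-4 + U)
L(-2)*(-6 - 2)² - u(f) = (-6 - 2)²/(-2) - 2*(-125)*(4 - 1*(-125)) = -½*(-8)² - 2*(-125)*(4 + 125) = -½*64 - 2*(-125)*129 = -32 - 1*(-32250) = -32 + 32250 = 32218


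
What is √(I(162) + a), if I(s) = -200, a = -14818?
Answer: I*√15018 ≈ 122.55*I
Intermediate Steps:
√(I(162) + a) = √(-200 - 14818) = √(-15018) = I*√15018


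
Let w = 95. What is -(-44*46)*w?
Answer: 192280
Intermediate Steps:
-(-44*46)*w = -(-44*46)*95 = -(-2024)*95 = -1*(-192280) = 192280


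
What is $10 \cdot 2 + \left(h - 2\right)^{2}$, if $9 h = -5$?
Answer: $\frac{2149}{81} \approx 26.531$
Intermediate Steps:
$h = - \frac{5}{9}$ ($h = \frac{1}{9} \left(-5\right) = - \frac{5}{9} \approx -0.55556$)
$10 \cdot 2 + \left(h - 2\right)^{2} = 10 \cdot 2 + \left(- \frac{5}{9} - 2\right)^{2} = 20 + \left(- \frac{23}{9}\right)^{2} = 20 + \frac{529}{81} = \frac{2149}{81}$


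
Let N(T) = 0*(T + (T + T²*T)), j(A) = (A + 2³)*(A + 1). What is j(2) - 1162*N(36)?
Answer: 30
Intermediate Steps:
j(A) = (1 + A)*(8 + A) (j(A) = (A + 8)*(1 + A) = (8 + A)*(1 + A) = (1 + A)*(8 + A))
N(T) = 0 (N(T) = 0*(T + (T + T³)) = 0*(T³ + 2*T) = 0)
j(2) - 1162*N(36) = (8 + 2² + 9*2) - 1162*0 = (8 + 4 + 18) + 0 = 30 + 0 = 30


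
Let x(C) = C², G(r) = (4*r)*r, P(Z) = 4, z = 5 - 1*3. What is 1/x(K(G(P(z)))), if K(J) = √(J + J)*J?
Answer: 1/524288 ≈ 1.9073e-6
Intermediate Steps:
z = 2 (z = 5 - 3 = 2)
G(r) = 4*r²
K(J) = √2*J^(3/2) (K(J) = √(2*J)*J = (√2*√J)*J = √2*J^(3/2))
1/x(K(G(P(z)))) = 1/((√2*(4*4²)^(3/2))²) = 1/((√2*(4*16)^(3/2))²) = 1/((√2*64^(3/2))²) = 1/((√2*512)²) = 1/((512*√2)²) = 1/524288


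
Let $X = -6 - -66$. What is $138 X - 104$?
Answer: $8176$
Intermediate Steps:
$X = 60$ ($X = -6 + 66 = 60$)
$138 X - 104 = 138 \cdot 60 - 104 = 8280 - 104 = 8176$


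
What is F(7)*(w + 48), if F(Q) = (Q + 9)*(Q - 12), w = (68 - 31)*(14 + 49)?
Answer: -190320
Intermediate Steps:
w = 2331 (w = 37*63 = 2331)
F(Q) = (-12 + Q)*(9 + Q) (F(Q) = (9 + Q)*(-12 + Q) = (-12 + Q)*(9 + Q))
F(7)*(w + 48) = (-108 + 7² - 3*7)*(2331 + 48) = (-108 + 49 - 21)*2379 = -80*2379 = -190320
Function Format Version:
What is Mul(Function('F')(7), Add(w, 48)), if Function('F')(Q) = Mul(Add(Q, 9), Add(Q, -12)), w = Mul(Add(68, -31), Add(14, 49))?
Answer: -190320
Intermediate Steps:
w = 2331 (w = Mul(37, 63) = 2331)
Function('F')(Q) = Mul(Add(-12, Q), Add(9, Q)) (Function('F')(Q) = Mul(Add(9, Q), Add(-12, Q)) = Mul(Add(-12, Q), Add(9, Q)))
Mul(Function('F')(7), Add(w, 48)) = Mul(Add(-108, Pow(7, 2), Mul(-3, 7)), Add(2331, 48)) = Mul(Add(-108, 49, -21), 2379) = Mul(-80, 2379) = -190320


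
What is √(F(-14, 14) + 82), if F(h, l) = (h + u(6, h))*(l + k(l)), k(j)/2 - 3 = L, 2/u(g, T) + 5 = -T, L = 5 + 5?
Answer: I*√4222/3 ≈ 21.659*I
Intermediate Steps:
L = 10
u(g, T) = 2/(-5 - T)
k(j) = 26 (k(j) = 6 + 2*10 = 6 + 20 = 26)
F(h, l) = (26 + l)*(h - 2/(5 + h)) (F(h, l) = (h - 2/(5 + h))*(l + 26) = (h - 2/(5 + h))*(26 + l) = (26 + l)*(h - 2/(5 + h)))
√(F(-14, 14) + 82) = √((-52 - 2*14 - 14*(5 - 14)*(26 + 14))/(5 - 14) + 82) = √((-52 - 28 - 14*(-9)*40)/(-9) + 82) = √(-(-52 - 28 + 5040)/9 + 82) = √(-⅑*4960 + 82) = √(-4960/9 + 82) = √(-4222/9) = I*√4222/3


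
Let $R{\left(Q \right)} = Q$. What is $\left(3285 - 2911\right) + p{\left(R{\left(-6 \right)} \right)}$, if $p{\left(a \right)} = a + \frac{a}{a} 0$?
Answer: $368$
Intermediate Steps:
$p{\left(a \right)} = a$ ($p{\left(a \right)} = a + 1 \cdot 0 = a + 0 = a$)
$\left(3285 - 2911\right) + p{\left(R{\left(-6 \right)} \right)} = \left(3285 - 2911\right) - 6 = 374 - 6 = 368$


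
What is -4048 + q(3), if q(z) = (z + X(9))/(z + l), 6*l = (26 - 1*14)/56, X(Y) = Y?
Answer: -343744/85 ≈ -4044.0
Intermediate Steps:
l = 1/28 (l = ((26 - 1*14)/56)/6 = ((26 - 14)*(1/56))/6 = (12*(1/56))/6 = (⅙)*(3/14) = 1/28 ≈ 0.035714)
q(z) = (9 + z)/(1/28 + z) (q(z) = (z + 9)/(z + 1/28) = (9 + z)/(1/28 + z))
-4048 + q(3) = -4048 + 28*(9 + 3)/(1 + 28*3) = -4048 + 28*12/(1 + 84) = -4048 + 28*12/85 = -4048 + 28*(1/85)*12 = -4048 + 336/85 = -343744/85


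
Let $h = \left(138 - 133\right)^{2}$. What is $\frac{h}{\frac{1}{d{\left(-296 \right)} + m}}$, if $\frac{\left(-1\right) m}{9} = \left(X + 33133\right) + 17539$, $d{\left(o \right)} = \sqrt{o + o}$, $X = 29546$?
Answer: $-18049050 + 100 i \sqrt{37} \approx -1.8049 \cdot 10^{7} + 608.28 i$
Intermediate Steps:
$d{\left(o \right)} = \sqrt{2} \sqrt{o}$ ($d{\left(o \right)} = \sqrt{2 o} = \sqrt{2} \sqrt{o}$)
$h = 25$ ($h = 5^{2} = 25$)
$m = -721962$ ($m = - 9 \left(\left(29546 + 33133\right) + 17539\right) = - 9 \left(62679 + 17539\right) = \left(-9\right) 80218 = -721962$)
$\frac{h}{\frac{1}{d{\left(-296 \right)} + m}} = \frac{25}{\frac{1}{\sqrt{2} \sqrt{-296} - 721962}} = \frac{25}{\frac{1}{\sqrt{2} \cdot 2 i \sqrt{74} - 721962}} = \frac{25}{\frac{1}{4 i \sqrt{37} - 721962}} = \frac{25}{\frac{1}{-721962 + 4 i \sqrt{37}}} = 25 \left(-721962 + 4 i \sqrt{37}\right) = -18049050 + 100 i \sqrt{37}$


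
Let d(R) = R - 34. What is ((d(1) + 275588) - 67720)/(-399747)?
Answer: -207835/399747 ≈ -0.51992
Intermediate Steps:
d(R) = -34 + R
((d(1) + 275588) - 67720)/(-399747) = (((-34 + 1) + 275588) - 67720)/(-399747) = ((-33 + 275588) - 67720)*(-1/399747) = (275555 - 67720)*(-1/399747) = 207835*(-1/399747) = -207835/399747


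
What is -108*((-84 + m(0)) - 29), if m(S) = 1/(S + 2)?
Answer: 12150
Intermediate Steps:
m(S) = 1/(2 + S)
-108*((-84 + m(0)) - 29) = -108*((-84 + 1/(2 + 0)) - 29) = -108*((-84 + 1/2) - 29) = -108*(-167/2 - 29) = -108*(-225/2) = 12150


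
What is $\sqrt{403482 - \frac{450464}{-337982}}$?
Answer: $\frac{\sqrt{11522660104618954}}{168991} \approx 635.2$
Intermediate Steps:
$\sqrt{403482 - \frac{450464}{-337982}} = \sqrt{403482 - - \frac{225232}{168991}} = \sqrt{403482 + \frac{225232}{168991}} = \sqrt{\frac{68185051894}{168991}} = \frac{\sqrt{11522660104618954}}{168991}$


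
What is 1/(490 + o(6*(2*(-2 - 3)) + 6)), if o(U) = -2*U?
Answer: 1/598 ≈ 0.0016722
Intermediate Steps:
1/(490 + o(6*(2*(-2 - 3)) + 6)) = 1/(490 - 2*(6*(2*(-2 - 3)) + 6)) = 1/(490 - 2*(6*(2*(-5)) + 6)) = 1/(490 - 2*(6*(-10) + 6)) = 1/(490 - 2*(-60 + 6)) = 1/(490 - 2*(-54)) = 1/(490 + 108) = 1/598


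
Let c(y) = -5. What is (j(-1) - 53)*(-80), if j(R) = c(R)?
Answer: 4640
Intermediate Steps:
j(R) = -5
(j(-1) - 53)*(-80) = (-5 - 53)*(-80) = -58*(-80) = 4640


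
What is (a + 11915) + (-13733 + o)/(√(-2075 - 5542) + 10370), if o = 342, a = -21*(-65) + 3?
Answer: 1428374954641/107544517 + 13391*I*√7617/107544517 ≈ 13282.0 + 0.010867*I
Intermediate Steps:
a = 1368 (a = 1365 + 3 = 1368)
(a + 11915) + (-13733 + o)/(√(-2075 - 5542) + 10370) = (1368 + 11915) + (-13733 + 342)/(√(-2075 - 5542) + 10370) = 13283 - 13391/(√(-7617) + 10370) = 13283 - 13391/(I*√7617 + 10370) = 13283 - 13391/(10370 + I*√7617)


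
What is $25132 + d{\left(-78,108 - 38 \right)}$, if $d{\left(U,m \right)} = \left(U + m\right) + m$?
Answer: $25194$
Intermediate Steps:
$d{\left(U,m \right)} = U + 2 m$
$25132 + d{\left(-78,108 - 38 \right)} = 25132 - \left(78 - 2 \left(108 - 38\right)\right) = 25132 + \left(-78 + 2 \cdot 70\right) = 25132 + \left(-78 + 140\right) = 25132 + 62 = 25194$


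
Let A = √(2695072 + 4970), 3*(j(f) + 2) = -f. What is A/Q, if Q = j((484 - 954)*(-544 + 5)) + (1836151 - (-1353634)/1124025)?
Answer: 1124025*√2700042/1968962315609 ≈ 0.00093804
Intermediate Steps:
j(f) = -2 - f/3 (j(f) = -2 + (-f)/3 = -2 - f/3)
A = √2700042 ≈ 1643.2
Q = 1968962315609/1124025 (Q = (-2 - (484 - 954)*(-544 + 5)/3) + (1836151 - (-1353634)/1124025) = (-2 - (-470)*(-539)/3) + (1836151 - (-1353634)/1124025) = (-2 - ⅓*253330) + (1836151 - 1*(-1353634/1124025)) = (-2 - 253330/3) + (1836151 + 1353634/1124025) = -253336/3 + 2063880981409/1124025 = 1968962315609/1124025 ≈ 1.7517e+6)
A/Q = √2700042/(1968962315609/1124025) = √2700042*(1124025/1968962315609) = 1124025*√2700042/1968962315609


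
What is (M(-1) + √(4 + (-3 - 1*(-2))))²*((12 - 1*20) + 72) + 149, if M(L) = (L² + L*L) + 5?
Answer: 3477 + 896*√3 ≈ 5028.9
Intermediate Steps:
M(L) = 5 + 2*L² (M(L) = (L² + L²) + 5 = 2*L² + 5 = 5 + 2*L²)
(M(-1) + √(4 + (-3 - 1*(-2))))²*((12 - 1*20) + 72) + 149 = ((5 + 2*(-1)²) + √(4 + (-3 - 1*(-2))))²*((12 - 1*20) + 72) + 149 = ((5 + 2*1) + √(4 + (-3 + 2)))²*((12 - 20) + 72) + 149 = ((5 + 2) + √(4 - 1))²*(-8 + 72) + 149 = (7 + √3)²*64 + 149 = 64*(7 + √3)² + 149 = 149 + 64*(7 + √3)²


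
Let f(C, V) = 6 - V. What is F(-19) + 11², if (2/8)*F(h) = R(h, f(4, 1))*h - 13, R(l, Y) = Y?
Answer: -311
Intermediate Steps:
F(h) = -52 + 20*h (F(h) = 4*((6 - 1*1)*h - 13) = 4*((6 - 1)*h - 13) = 4*(5*h - 13) = 4*(-13 + 5*h) = -52 + 20*h)
F(-19) + 11² = (-52 + 20*(-19)) + 11² = (-52 - 380) + 121 = -432 + 121 = -311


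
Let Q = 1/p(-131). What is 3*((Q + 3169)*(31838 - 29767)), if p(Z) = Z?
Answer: 2579252394/131 ≈ 1.9689e+7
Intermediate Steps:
Q = -1/131 (Q = 1/(-131) = -1/131 ≈ -0.0076336)
3*((Q + 3169)*(31838 - 29767)) = 3*((-1/131 + 3169)*(31838 - 29767)) = 3*((415138/131)*2071) = 3*(859750798/131) = 2579252394/131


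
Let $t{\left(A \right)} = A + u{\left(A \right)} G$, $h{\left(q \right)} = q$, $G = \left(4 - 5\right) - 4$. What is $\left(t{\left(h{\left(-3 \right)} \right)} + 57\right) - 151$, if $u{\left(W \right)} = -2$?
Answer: $-87$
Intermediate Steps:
$G = -5$ ($G = -1 - 4 = -5$)
$t{\left(A \right)} = 10 + A$ ($t{\left(A \right)} = A - -10 = A + 10 = 10 + A$)
$\left(t{\left(h{\left(-3 \right)} \right)} + 57\right) - 151 = \left(\left(10 - 3\right) + 57\right) - 151 = \left(7 + 57\right) - 151 = 64 - 151 = -87$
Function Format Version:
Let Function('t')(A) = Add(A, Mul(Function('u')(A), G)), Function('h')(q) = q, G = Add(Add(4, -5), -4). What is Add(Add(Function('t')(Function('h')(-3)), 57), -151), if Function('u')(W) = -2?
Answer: -87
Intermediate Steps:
G = -5 (G = Add(-1, -4) = -5)
Function('t')(A) = Add(10, A) (Function('t')(A) = Add(A, Mul(-2, -5)) = Add(A, 10) = Add(10, A))
Add(Add(Function('t')(Function('h')(-3)), 57), -151) = Add(Add(Add(10, -3), 57), -151) = Add(Add(7, 57), -151) = Add(64, -151) = -87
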